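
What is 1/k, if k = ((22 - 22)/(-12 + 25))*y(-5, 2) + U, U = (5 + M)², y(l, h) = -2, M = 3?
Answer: 1/64 ≈ 0.015625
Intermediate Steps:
U = 64 (U = (5 + 3)² = 8² = 64)
k = 64 (k = ((22 - 22)/(-12 + 25))*(-2) + 64 = (0/13)*(-2) + 64 = (0*(1/13))*(-2) + 64 = 0*(-2) + 64 = 0 + 64 = 64)
1/k = 1/64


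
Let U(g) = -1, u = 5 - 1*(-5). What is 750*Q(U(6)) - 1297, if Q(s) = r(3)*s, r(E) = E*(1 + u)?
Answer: -26047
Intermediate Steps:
u = 10 (u = 5 + 5 = 10)
r(E) = 11*E (r(E) = E*(1 + 10) = E*11 = 11*E)
Q(s) = 33*s (Q(s) = (11*3)*s = 33*s)
750*Q(U(6)) - 1297 = 750*(33*(-1)) - 1297 = 750*(-33) - 1297 = -24750 - 1297 = -26047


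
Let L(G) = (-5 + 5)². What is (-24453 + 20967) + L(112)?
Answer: -3486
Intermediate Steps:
L(G) = 0 (L(G) = 0² = 0)
(-24453 + 20967) + L(112) = (-24453 + 20967) + 0 = -3486 + 0 = -3486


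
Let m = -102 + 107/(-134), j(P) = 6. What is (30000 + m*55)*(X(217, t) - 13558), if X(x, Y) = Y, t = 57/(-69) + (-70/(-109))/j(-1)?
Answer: -166340550842125/503907 ≈ -3.3010e+8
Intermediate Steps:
t = -5408/7521 (t = 57/(-69) - 70/(-109)/6 = 57*(-1/69) - 70*(-1/109)*(⅙) = -19/23 + (70/109)*(⅙) = -19/23 + 35/327 = -5408/7521 ≈ -0.71905)
m = -13775/134 (m = -102 + 107*(-1/134) = -102 - 107/134 = -13775/134 ≈ -102.80)
(30000 + m*55)*(X(217, t) - 13558) = (30000 - 13775/134*55)*(-5408/7521 - 13558) = (30000 - 757625/134)*(-101975126/7521) = (3262375/134)*(-101975126/7521) = -166340550842125/503907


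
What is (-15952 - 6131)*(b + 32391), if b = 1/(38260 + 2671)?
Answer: -29277553553826/40931 ≈ -7.1529e+8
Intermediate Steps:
b = 1/40931 ≈ 2.4431e-5
(-15952 - 6131)*(b + 32391) = (-15952 - 6131)*(1/40931 + 32391) = -22083*1325796022/40931 = -29277553553826/40931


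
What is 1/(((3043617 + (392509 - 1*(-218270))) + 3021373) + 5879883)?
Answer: 1/12555652 ≈ 7.9645e-8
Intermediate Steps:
1/(((3043617 + (392509 - 1*(-218270))) + 3021373) + 5879883) = 1/(((3043617 + (392509 + 218270)) + 3021373) + 5879883) = 1/(((3043617 + 610779) + 3021373) + 5879883) = 1/((3654396 + 3021373) + 5879883) = 1/(6675769 + 5879883) = 1/12555652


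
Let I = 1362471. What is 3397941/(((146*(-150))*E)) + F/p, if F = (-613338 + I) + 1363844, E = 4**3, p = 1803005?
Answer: -210997069967/168472787200 ≈ -1.2524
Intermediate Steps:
E = 64
F = 2112977 (F = (-613338 + 1362471) + 1363844 = 749133 + 1363844 = 2112977)
3397941/(((146*(-150))*E)) + F/p = 3397941/(((146*(-150))*64)) + 2112977/1803005 = 3397941/((-21900*64)) + 2112977*(1/1803005) = 3397941/(-1401600) + 2112977/1803005 = 3397941*(-1/1401600) + 2112977/1803005 = -1132647/467200 + 2112977/1803005 = -210997069967/168472787200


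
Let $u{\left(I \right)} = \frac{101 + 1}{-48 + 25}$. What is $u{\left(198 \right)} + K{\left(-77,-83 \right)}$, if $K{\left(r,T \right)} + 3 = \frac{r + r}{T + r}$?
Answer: $- \frac{11909}{1840} \approx -6.4723$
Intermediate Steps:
$K{\left(r,T \right)} = -3 + \frac{2 r}{T + r}$ ($K{\left(r,T \right)} = -3 + \frac{r + r}{T + r} = -3 + \frac{2 r}{T + r}$)
$u{\left(I \right)} = - \frac{102}{23}$ ($u{\left(I \right)} = \frac{102}{-23} = 102 \left(- \frac{1}{23}\right) = - \frac{102}{23}$)
$u{\left(198 \right)} + K{\left(-77,-83 \right)} = - \frac{102}{23} + \frac{\left(-1\right) \left(-77\right) - -249}{-83 - 77} = - \frac{102}{23} + \frac{77 + 249}{-160} = - \frac{102}{23} - \frac{163}{80} = - \frac{11909}{1840}$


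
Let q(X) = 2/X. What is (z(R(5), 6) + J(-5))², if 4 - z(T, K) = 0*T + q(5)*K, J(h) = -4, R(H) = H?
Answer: 144/25 ≈ 5.7600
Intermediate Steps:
z(T, K) = 4 - 2*K/5 (z(T, K) = 4 - (0*T + (2/5)*K) = 4 - (0 + (2*(⅕))*K) = 4 - (0 + 2*K/5) = 4 - 2*K/5)
(z(R(5), 6) + J(-5))² = ((4 - ⅖*6) - 4)² = ((4 - 12/5) - 4)² = (8/5 - 4)² = (-12/5)² = 144/25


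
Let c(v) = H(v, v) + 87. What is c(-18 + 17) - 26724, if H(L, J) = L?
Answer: -26638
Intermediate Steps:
c(v) = 87 + v (c(v) = v + 87 = 87 + v)
c(-18 + 17) - 26724 = (87 + (-18 + 17)) - 26724 = (87 - 1) - 26724 = 86 - 26724 = -26638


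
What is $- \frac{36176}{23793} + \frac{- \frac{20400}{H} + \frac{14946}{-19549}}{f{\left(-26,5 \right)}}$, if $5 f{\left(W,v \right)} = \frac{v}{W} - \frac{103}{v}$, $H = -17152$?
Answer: $- \frac{52068909913327}{32089673021736} \approx -1.6226$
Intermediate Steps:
$f{\left(W,v \right)} = - \frac{103}{5 v} + \frac{v}{5 W}$ ($f{\left(W,v \right)} = \frac{\frac{v}{W} - \frac{103}{v}}{5} = \frac{- \frac{103}{v} + \frac{v}{W}}{5} = - \frac{103}{5 v} + \frac{v}{5 W}$)
$- \frac{36176}{23793} + \frac{- \frac{20400}{H} + \frac{14946}{-19549}}{f{\left(-26,5 \right)}} = - \frac{36176}{23793} + \frac{- \frac{20400}{-17152} + \frac{14946}{-19549}}{- \frac{103}{5 \cdot 5} + \frac{1}{5} \cdot 5 \frac{1}{-26}} = \left(-36176\right) \frac{1}{23793} + \frac{\left(-20400\right) \left(- \frac{1}{17152}\right) + 14946 \left(- \frac{1}{19549}\right)}{\left(- \frac{103}{5}\right) \frac{1}{5} + \frac{1}{5} \cdot 5 \left(- \frac{1}{26}\right)} = - \frac{5168}{3399} + \frac{\frac{1275}{1072} - \frac{14946}{19549}}{- \frac{103}{25} - \frac{1}{26}} = - \frac{5168}{3399} + \frac{8902863}{20956528 \left(- \frac{2703}{650}\right)} = - \frac{5168}{3399} + \frac{8902863}{20956528} \left(- \frac{650}{2703}\right) = - \frac{5168}{3399} - \frac{964476825}{9440915864} = - \frac{52068909913327}{32089673021736}$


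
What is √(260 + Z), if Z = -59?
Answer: √201 ≈ 14.177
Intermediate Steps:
√(260 + Z) = √(260 - 59) = √201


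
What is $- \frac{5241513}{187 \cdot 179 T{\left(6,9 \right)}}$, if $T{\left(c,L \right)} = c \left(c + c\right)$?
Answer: $- \frac{1747171}{803352} \approx -2.1749$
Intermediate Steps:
$T{\left(c,L \right)} = 2 c^{2}$ ($T{\left(c,L \right)} = c 2 c = 2 c^{2}$)
$- \frac{5241513}{187 \cdot 179 T{\left(6,9 \right)}} = - \frac{5241513}{187 \cdot 179 \cdot 2 \cdot 6^{2}} = - \frac{5241513}{33473 \cdot 2 \cdot 36} = - \frac{5241513}{33473 \cdot 72} = - \frac{5241513}{2410056} = \left(-5241513\right) \frac{1}{2410056} = - \frac{1747171}{803352}$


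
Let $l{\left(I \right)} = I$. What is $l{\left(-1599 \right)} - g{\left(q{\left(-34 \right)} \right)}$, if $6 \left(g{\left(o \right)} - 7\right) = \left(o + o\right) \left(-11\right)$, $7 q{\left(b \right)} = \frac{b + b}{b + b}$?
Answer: $- \frac{33715}{21} \approx -1605.5$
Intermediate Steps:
$q{\left(b \right)} = \frac{1}{7}$ ($q{\left(b \right)} = \frac{\left(b + b\right) \frac{1}{b + b}}{7} = \frac{2 b \frac{1}{2 b}}{7} = \frac{1}{7} \cdot 1 = \frac{1}{7}$)
$g{\left(o \right)} = 7 - \frac{11 o}{3}$ ($g{\left(o \right)} = 7 + \frac{\left(o + o\right) \left(-11\right)}{6} = 7 + \frac{2 o \left(-11\right)}{6} = 7 + \frac{\left(-22\right) o}{6} = 7 - \frac{11 o}{3}$)
$l{\left(-1599 \right)} - g{\left(q{\left(-34 \right)} \right)} = -1599 - \left(7 - \frac{11}{21}\right) = -1599 - \frac{136}{21} = - \frac{33715}{21}$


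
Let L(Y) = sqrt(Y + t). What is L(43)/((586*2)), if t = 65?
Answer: 3*sqrt(3)/586 ≈ 0.0088672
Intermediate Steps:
L(Y) = sqrt(65 + Y) (L(Y) = sqrt(Y + 65) = sqrt(65 + Y))
L(43)/((586*2)) = sqrt(65 + 43)/((586*2)) = sqrt(108)/1172 = (6*sqrt(3))*(1/1172) = 3*sqrt(3)/586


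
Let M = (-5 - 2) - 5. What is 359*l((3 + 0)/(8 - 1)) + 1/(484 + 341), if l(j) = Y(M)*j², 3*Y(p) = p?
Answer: -10662251/40425 ≈ -263.75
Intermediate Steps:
M = -12 (M = -7 - 5 = -12)
Y(p) = p/3
l(j) = -4*j² (l(j) = ((⅓)*(-12))*j² = -4*j²)
359*l((3 + 0)/(8 - 1)) + 1/(484 + 341) = 359*(-4*(3 + 0)²/(8 - 1)²) + 1/(484 + 341) = 359*(-4*(3/7)²) + 1/825 = 359*(-4*9/49) + 1/825 = 359*(-36/49) + 1/825 = -12924/49 + 1/825 = -10662251/40425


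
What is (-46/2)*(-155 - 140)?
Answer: 6785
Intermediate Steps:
(-46/2)*(-155 - 140) = -46*½*(-295) = -23*(-295) = 6785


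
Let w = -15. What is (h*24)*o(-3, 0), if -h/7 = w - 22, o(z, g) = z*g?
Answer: 0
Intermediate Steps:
o(z, g) = g*z
h = 259 (h = -7*(-15 - 22) = -7*(-37) = 259)
(h*24)*o(-3, 0) = (259*24)*(0*(-3)) = 6216*0 = 0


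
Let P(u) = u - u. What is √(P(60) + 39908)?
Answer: 2*√9977 ≈ 199.77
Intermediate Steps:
P(u) = 0
√(P(60) + 39908) = √(0 + 39908) = √39908 = 2*√9977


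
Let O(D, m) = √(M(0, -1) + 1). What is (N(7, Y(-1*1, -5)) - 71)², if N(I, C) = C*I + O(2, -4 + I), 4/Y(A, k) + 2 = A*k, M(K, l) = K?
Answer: 33124/9 ≈ 3680.4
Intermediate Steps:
Y(A, k) = 4/(-2 + A*k)
O(D, m) = 1 (O(D, m) = √(0 + 1) = √1 = 1)
N(I, C) = 1 + C*I (N(I, C) = C*I + 1 = 1 + C*I)
(N(7, Y(-1*1, -5)) - 71)² = ((1 + (4/(-2 - 1*1*(-5)))*7) - 71)² = ((1 + (4/(-2 - 1*(-5)))*7) - 71)² = ((1 + (4/(-2 + 5))*7) - 71)² = ((1 + (4/3)*7) - 71)² = ((1 + 28/3) - 71)² = (31/3 - 71)² = (-182/3)² = 33124/9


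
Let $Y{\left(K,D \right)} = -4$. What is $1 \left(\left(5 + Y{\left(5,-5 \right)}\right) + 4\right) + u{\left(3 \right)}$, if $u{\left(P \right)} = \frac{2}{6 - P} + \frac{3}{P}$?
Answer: $\frac{20}{3} \approx 6.6667$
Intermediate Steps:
$1 \left(\left(5 + Y{\left(5,-5 \right)}\right) + 4\right) + u{\left(3 \right)} = 1 \left(\left(5 - 4\right) + 4\right) + \frac{-18 + 3}{3 \left(-6 + 3\right)} = 1 \left(1 + 4\right) + \frac{1}{3} \frac{1}{-3} \left(-15\right) = 1 \cdot 5 + \frac{1}{3} \left(- \frac{1}{3}\right) \left(-15\right) = 5 + \frac{5}{3} = \frac{20}{3}$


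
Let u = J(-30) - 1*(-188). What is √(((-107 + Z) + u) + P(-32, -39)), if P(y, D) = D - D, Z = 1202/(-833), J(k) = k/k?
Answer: 12*√7922/119 ≈ 8.9754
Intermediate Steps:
J(k) = 1
Z = -1202/833 (Z = 1202*(-1/833) = -1202/833 ≈ -1.4430)
P(y, D) = 0
u = 189 (u = 1 - 1*(-188) = 1 + 188 = 189)
√(((-107 + Z) + u) + P(-32, -39)) = √(((-107 - 1202/833) + 189) + 0) = √((-90333/833 + 189) + 0) = √(67104/833 + 0) = √(67104/833) = 12*√7922/119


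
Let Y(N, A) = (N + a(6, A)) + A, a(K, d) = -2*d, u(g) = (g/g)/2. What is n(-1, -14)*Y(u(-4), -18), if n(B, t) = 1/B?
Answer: -37/2 ≈ -18.500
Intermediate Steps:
u(g) = 1/2 (u(g) = 1*(1/2) = 1/2)
Y(N, A) = N - A (Y(N, A) = (N - 2*A) + A = N - A)
n(-1, -14)*Y(u(-4), -18) = (1/2 - 1*(-18))/(-1) = -(1/2 + 18) = -1*37/2 = -37/2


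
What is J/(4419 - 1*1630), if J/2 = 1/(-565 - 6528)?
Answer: -2/19782377 ≈ -1.0110e-7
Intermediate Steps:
J = -2/7093 (J = 2/(-565 - 6528) = 2/(-7093) = 2*(-1/7093) = -2/7093 ≈ -0.00028197)
J/(4419 - 1*1630) = -2/(7093*(4419 - 1*1630)) = -2/(7093*(4419 - 1630)) = -2/7093/2789 = -2/7093*1/2789 = -2/19782377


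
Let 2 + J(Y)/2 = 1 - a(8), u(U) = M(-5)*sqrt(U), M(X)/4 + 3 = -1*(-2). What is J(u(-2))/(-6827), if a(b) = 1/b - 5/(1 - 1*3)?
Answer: 29/27308 ≈ 0.0010620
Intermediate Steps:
M(X) = -4 (M(X) = -12 + 4*(-1*(-2)) = -12 + 4*2 = -12 + 8 = -4)
a(b) = 5/2 + 1/b (a(b) = 1/b - 5/(1 - 3) = 1/b - 5/(-2) = 1/b - 5*(-1/2) = 1/b + 5/2 = 5/2 + 1/b)
u(U) = -4*sqrt(U)
J(Y) = -29/4 (J(Y) = -4 + 2*(1 - (5/2 + 1/8)) = -4 + 2*(1 - 1*21/8) = -4 + 2*(1 - 21/8) = -4 + 2*(-13/8) = -4 - 13/4 = -29/4)
J(u(-2))/(-6827) = -29/4/(-6827) = -29/4*(-1/6827) = 29/27308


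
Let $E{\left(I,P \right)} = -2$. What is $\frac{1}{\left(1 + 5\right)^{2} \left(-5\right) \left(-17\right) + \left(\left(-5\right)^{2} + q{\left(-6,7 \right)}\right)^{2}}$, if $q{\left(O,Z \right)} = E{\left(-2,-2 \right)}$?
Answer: $\frac{1}{3589} \approx 0.00027863$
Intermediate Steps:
$q{\left(O,Z \right)} = -2$
$\frac{1}{\left(1 + 5\right)^{2} \left(-5\right) \left(-17\right) + \left(\left(-5\right)^{2} + q{\left(-6,7 \right)}\right)^{2}} = \frac{1}{\left(1 + 5\right)^{2} \left(-5\right) \left(-17\right) + \left(\left(-5\right)^{2} - 2\right)^{2}} = \frac{1}{6^{2} \left(-5\right) \left(-17\right) + \left(25 - 2\right)^{2}} = \frac{1}{36 \left(-5\right) \left(-17\right) + 23^{2}} = \frac{1}{\left(-180\right) \left(-17\right) + 529} = \frac{1}{3060 + 529} = \frac{1}{3589}$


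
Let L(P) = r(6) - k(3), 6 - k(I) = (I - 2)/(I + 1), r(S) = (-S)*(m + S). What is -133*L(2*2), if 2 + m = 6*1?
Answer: 34979/4 ≈ 8744.8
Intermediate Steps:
m = 4 (m = -2 + 6*1 = -2 + 6 = 4)
r(S) = -S*(4 + S) (r(S) = (-S)*(4 + S) = -S*(4 + S))
k(I) = 6 - (-2 + I)/(1 + I) (k(I) = 6 - (I - 2)/(I + 1) = 6 - (-2 + I)/(1 + I))
L(P) = -263/4 (L(P) = -1*6*(4 + 6) - (8 + 5*3)/(1 + 3) = -1*6*10 - (8 + 15)/4 = -60 - 23/4 = -263/4)
-133*L(2*2) = -133*(-263/4) = 34979/4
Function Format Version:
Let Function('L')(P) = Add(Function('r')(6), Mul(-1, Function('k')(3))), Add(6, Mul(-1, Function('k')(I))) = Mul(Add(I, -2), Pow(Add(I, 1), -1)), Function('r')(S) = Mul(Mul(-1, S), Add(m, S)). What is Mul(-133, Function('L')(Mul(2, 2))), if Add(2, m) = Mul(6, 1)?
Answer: Rational(34979, 4) ≈ 8744.8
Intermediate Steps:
m = 4 (m = Add(-2, Mul(6, 1)) = Add(-2, 6) = 4)
Function('r')(S) = Mul(-1, S, Add(4, S)) (Function('r')(S) = Mul(Mul(-1, S), Add(4, S)) = Mul(-1, S, Add(4, S)))
Function('k')(I) = Add(6, Mul(-1, Pow(Add(1, I), -1), Add(-2, I))) (Function('k')(I) = Add(6, Mul(-1, Mul(Add(I, -2), Pow(Add(I, 1), -1)))) = Add(6, Mul(-1, Mul(Add(-2, I), Pow(Add(1, I), -1)))) = Add(6, Mul(-1, Mul(Pow(Add(1, I), -1), Add(-2, I)))) = Add(6, Mul(-1, Pow(Add(1, I), -1), Add(-2, I))))
Function('L')(P) = Rational(-263, 4) (Function('L')(P) = Add(Mul(-1, 6, Add(4, 6)), Mul(-1, Mul(Pow(Add(1, 3), -1), Add(8, Mul(5, 3))))) = Add(Mul(-1, 6, 10), Mul(-1, Mul(Pow(4, -1), Add(8, 15)))) = Add(-60, Mul(-1, Mul(Rational(1, 4), 23))) = Add(-60, Mul(-1, Rational(23, 4))) = Add(-60, Rational(-23, 4)) = Rational(-263, 4))
Mul(-133, Function('L')(Mul(2, 2))) = Mul(-133, Rational(-263, 4)) = Rational(34979, 4)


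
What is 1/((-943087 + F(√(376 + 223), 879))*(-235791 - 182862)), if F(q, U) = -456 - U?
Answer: 1/395385103566 ≈ 2.5292e-12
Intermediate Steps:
1/((-943087 + F(√(376 + 223), 879))*(-235791 - 182862)) = 1/((-943087 + (-456 - 1*879))*(-235791 - 182862)) = 1/(-943087 + (-456 - 879)*(-418653)) = -1/418653/(-943087 - 1335) = -1/418653/(-944422) = -1/944422*(-1/418653) = 1/395385103566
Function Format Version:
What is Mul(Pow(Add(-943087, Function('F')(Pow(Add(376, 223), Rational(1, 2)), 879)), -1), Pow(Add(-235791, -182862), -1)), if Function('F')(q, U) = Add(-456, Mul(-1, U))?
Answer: Rational(1, 395385103566) ≈ 2.5292e-12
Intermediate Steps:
Mul(Pow(Add(-943087, Function('F')(Pow(Add(376, 223), Rational(1, 2)), 879)), -1), Pow(Add(-235791, -182862), -1)) = Mul(Pow(Add(-943087, Add(-456, Mul(-1, 879))), -1), Pow(Add(-235791, -182862), -1)) = Mul(Pow(Add(-943087, Add(-456, -879)), -1), Pow(-418653, -1)) = Mul(Pow(Add(-943087, -1335), -1), Rational(-1, 418653)) = Mul(Pow(-944422, -1), Rational(-1, 418653)) = Mul(Rational(-1, 944422), Rational(-1, 418653)) = Rational(1, 395385103566)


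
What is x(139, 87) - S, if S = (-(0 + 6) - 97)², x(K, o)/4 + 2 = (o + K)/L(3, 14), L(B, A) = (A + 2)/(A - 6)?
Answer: -10165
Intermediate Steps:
L(B, A) = (2 + A)/(-6 + A)
x(K, o) = -8 + 2*K + 2*o (x(K, o) = -8 + 4*((o + K)/(((2 + 14)/(-6 + 14)))) = -8 + 4*((K + o)/((16/8))) = -8 + 4*((K + o)/(((⅛)*16))) = -8 + 4*((K + o)/2) = -8 + 4*((K + o)*(½)) = -8 + 4*(K/2 + o/2) = -8 + (2*K + 2*o) = -8 + 2*K + 2*o)
S = 10609 (S = (-1*6 - 97)² = (-6 - 97)² = (-103)² = 10609)
x(139, 87) - S = (-8 + 2*139 + 2*87) - 1*10609 = (-8 + 278 + 174) - 10609 = 444 - 10609 = -10165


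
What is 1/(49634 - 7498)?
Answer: 1/42136 ≈ 2.3733e-5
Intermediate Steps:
1/(49634 - 7498) = 1/42136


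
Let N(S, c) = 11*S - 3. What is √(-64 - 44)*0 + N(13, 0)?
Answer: 140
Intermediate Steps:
N(S, c) = -3 + 11*S
√(-64 - 44)*0 + N(13, 0) = √(-64 - 44)*0 + (-3 + 11*13) = √(-108)*0 + (-3 + 143) = (6*I*√3)*0 + 140 = 0 + 140 = 140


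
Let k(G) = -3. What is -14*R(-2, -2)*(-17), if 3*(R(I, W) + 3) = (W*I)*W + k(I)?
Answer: -4760/3 ≈ -1586.7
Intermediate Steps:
R(I, W) = -4 + I*W**2/3 (R(I, W) = -3 + ((W*I)*W - 3)/3 = -3 + ((I*W)*W - 3)/3 = -3 + (I*W**2 - 3)/3 = -3 + (-3 + I*W**2)/3 = -3 + (-1 + I*W**2/3) = -4 + I*W**2/3)
-14*R(-2, -2)*(-17) = -14*(-4 + (1/3)*(-2)*(-2)**2)*(-17) = -14*(-4 + (1/3)*(-2)*4)*(-17) = -14*(-4 - 8/3)*(-17) = -14*(-20/3)*(-17) = (280/3)*(-17) = -4760/3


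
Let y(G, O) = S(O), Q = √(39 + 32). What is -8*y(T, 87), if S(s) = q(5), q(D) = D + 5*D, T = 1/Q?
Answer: -240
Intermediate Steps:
Q = √71 ≈ 8.4261
T = √71/71 (T = 1/(√71) = √71/71 ≈ 0.11868)
q(D) = 6*D
S(s) = 30 (S(s) = 6*5 = 30)
y(G, O) = 30
-8*y(T, 87) = -8*30 = -240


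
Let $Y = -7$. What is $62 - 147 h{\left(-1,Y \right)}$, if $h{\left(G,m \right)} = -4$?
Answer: $650$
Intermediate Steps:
$62 - 147 h{\left(-1,Y \right)} = 62 - -588 = 62 + 588 = 650$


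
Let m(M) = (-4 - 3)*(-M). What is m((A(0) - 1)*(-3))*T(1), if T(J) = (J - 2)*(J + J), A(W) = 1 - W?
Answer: 0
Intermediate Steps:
T(J) = 2*J*(-2 + J) (T(J) = (-2 + J)*(2*J) = 2*J*(-2 + J))
m(M) = 7*M (m(M) = -(-7)*M = 7*M)
m((A(0) - 1)*(-3))*T(1) = (7*(((1 - 1*0) - 1)*(-3)))*(2*1*(-2 + 1)) = (7*(((1 + 0) - 1)*(-3)))*(2*1*(-1)) = (7*((1 - 1)*(-3)))*(-2) = (7*(0*(-3)))*(-2) = (7*0)*(-2) = 0*(-2) = 0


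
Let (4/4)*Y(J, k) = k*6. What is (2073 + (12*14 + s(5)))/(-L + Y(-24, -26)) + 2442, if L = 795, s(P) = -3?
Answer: 773368/317 ≈ 2439.6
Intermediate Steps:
Y(J, k) = 6*k (Y(J, k) = k*6 = 6*k)
(2073 + (12*14 + s(5)))/(-L + Y(-24, -26)) + 2442 = (2073 + (12*14 - 3))/(-1*795 + 6*(-26)) + 2442 = (2073 + (168 - 3))/(-795 - 156) + 2442 = (2073 + 165)/(-951) + 2442 = 2238*(-1/951) + 2442 = -746/317 + 2442 = 773368/317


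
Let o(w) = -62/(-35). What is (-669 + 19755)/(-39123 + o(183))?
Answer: -668010/1369243 ≈ -0.48787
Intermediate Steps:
o(w) = 62/35 (o(w) = -62*(-1/35) = 62/35)
(-669 + 19755)/(-39123 + o(183)) = (-669 + 19755)/(-39123 + 62/35) = 19086/(-1369243/35) = 19086*(-35/1369243) = -668010/1369243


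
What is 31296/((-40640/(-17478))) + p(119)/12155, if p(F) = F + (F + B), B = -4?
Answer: 319648608/23749 ≈ 13459.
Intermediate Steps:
p(F) = -4 + 2*F (p(F) = F + (F - 4) = F + (-4 + F) = -4 + 2*F)
31296/((-40640/(-17478))) + p(119)/12155 = 31296/((-40640/(-17478))) + (-4 + 2*119)/12155 = 31296/((-40640*(-1/17478))) + (-4 + 238)*(1/12155) = 31296/(20320/8739) + 234*(1/12155) = 31296*(8739/20320) + 18/935 = 8546742/635 + 18/935 = 319648608/23749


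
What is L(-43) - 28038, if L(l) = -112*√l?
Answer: -28038 - 112*I*√43 ≈ -28038.0 - 734.43*I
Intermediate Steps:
L(-43) - 28038 = -112*I*√43 - 28038 = -28038 - 112*I*√43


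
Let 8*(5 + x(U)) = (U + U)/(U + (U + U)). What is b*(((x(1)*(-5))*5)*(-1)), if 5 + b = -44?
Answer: 72275/12 ≈ 6022.9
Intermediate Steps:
x(U) = -59/12 (x(U) = -5 + ((U + U)/(U + (U + U)))/8 = -5 + ((2*U)/(U + 2*U))/8 = -5 + ((2*U)/((3*U)))/8 = -5 + ((2*U)*(1/(3*U)))/8 = -5 + (⅛)*(⅔) = -5 + 1/12 = -59/12)
b = -49 (b = -5 - 44 = -49)
b*(((x(1)*(-5))*5)*(-1)) = -49*-59/12*(-5)*5*(-1) = -49*(295/12)*5*(-1) = -72275*(-1)/12 = -49*(-1475/12) = 72275/12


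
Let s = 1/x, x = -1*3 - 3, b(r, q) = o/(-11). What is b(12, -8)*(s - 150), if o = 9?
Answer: 2703/22 ≈ 122.86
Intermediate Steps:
b(r, q) = -9/11 (b(r, q) = 9/(-11) = 9*(-1/11) = -9/11)
x = -6 (x = -3 - 3 = -6)
s = -⅙ (s = 1/(-6) = -⅙ ≈ -0.16667)
b(12, -8)*(s - 150) = -9*(-⅙ - 150)/11 = -9/11*(-901/6) = 2703/22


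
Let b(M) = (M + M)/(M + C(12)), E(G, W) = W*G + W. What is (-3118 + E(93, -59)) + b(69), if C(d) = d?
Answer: -233882/27 ≈ -8662.3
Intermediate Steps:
E(G, W) = W + G*W (E(G, W) = G*W + W = W + G*W)
b(M) = 2*M/(12 + M) (b(M) = (M + M)/(M + 12) = (2*M)/(12 + M) = 2*M/(12 + M))
(-3118 + E(93, -59)) + b(69) = (-3118 - 59*(1 + 93)) + 2*69/(12 + 69) = (-3118 - 59*94) + 2*69/81 = (-3118 - 5546) + 2*69*(1/81) = -8664 + 46/27 = -233882/27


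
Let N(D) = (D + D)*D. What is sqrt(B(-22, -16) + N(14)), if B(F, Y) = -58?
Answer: sqrt(334) ≈ 18.276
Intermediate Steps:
N(D) = 2*D**2 (N(D) = (2*D)*D = 2*D**2)
sqrt(B(-22, -16) + N(14)) = sqrt(-58 + 2*14**2) = sqrt(-58 + 2*196) = sqrt(-58 + 392) = sqrt(334)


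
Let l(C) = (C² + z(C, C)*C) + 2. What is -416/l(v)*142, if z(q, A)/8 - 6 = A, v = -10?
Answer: -29536/211 ≈ -139.98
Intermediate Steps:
z(q, A) = 48 + 8*A
l(C) = 2 + C² + C*(48 + 8*C) (l(C) = (C² + (48 + 8*C)*C) + 2 = (C² + C*(48 + 8*C)) + 2 = 2 + C² + C*(48 + 8*C))
-416/l(v)*142 = -416/(2 + 9*(-10)² + 48*(-10))*142 = -416/(2 + 9*100 - 480)*142 = -416/(2 + 900 - 480)*142 = -416/422*142 = -416*1/422*142 = -208/211*142 = -29536/211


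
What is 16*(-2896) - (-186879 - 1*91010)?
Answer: 231553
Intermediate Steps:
16*(-2896) - (-186879 - 1*91010) = -46336 - (-186879 - 91010) = -46336 - 1*(-277889) = -46336 + 277889 = 231553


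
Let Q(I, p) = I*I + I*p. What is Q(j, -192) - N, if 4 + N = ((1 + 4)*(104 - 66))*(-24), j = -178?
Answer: 70424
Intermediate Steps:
Q(I, p) = I² + I*p
N = -4564 (N = -4 + ((1 + 4)*(104 - 66))*(-24) = -4 + (5*38)*(-24) = -4 + 190*(-24) = -4 - 4560 = -4564)
Q(j, -192) - N = -178*(-178 - 192) - 1*(-4564) = -178*(-370) + 4564 = 65860 + 4564 = 70424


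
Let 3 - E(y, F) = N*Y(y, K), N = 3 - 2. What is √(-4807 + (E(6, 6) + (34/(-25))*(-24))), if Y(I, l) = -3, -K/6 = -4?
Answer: I*√119209/5 ≈ 69.053*I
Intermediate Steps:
K = 24 (K = -6*(-4) = 24)
N = 1
E(y, F) = 6 (E(y, F) = 3 - (-3) = 3 - 1*(-3) = 3 + 3 = 6)
√(-4807 + (E(6, 6) + (34/(-25))*(-24))) = √(-4807 + (6 + (34/(-25))*(-24))) = √(-4807 + (6 + (34*(-1/25))*(-24))) = √(-4807 + (6 - 34/25*(-24))) = √(-4807 + (6 + 816/25)) = √(-4807 + 966/25) = √(-119209/25) = I*√119209/5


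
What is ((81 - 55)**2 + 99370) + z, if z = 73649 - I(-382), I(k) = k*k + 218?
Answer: 27553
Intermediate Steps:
I(k) = 218 + k**2 (I(k) = k**2 + 218 = 218 + k**2)
z = -72493 (z = 73649 - (218 + (-382)**2) = 73649 - (218 + 145924) = 73649 - 1*146142 = 73649 - 146142 = -72493)
((81 - 55)**2 + 99370) + z = ((81 - 55)**2 + 99370) - 72493 = (26**2 + 99370) - 72493 = (676 + 99370) - 72493 = 100046 - 72493 = 27553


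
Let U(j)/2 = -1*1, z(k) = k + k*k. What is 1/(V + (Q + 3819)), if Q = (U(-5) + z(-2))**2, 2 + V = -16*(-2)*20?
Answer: 1/4457 ≈ 0.00022437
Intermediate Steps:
z(k) = k + k**2
V = 638 (V = -2 - 16*(-2)*20 = -2 + 32*20 = -2 + 640 = 638)
U(j) = -2 (U(j) = 2*(-1*1) = 2*(-1) = -2)
Q = 0 (Q = (-2 - 2*(1 - 2))**2 = (-2 - 2*(-1))**2 = (-2 + 2)**2 = 0**2 = 0)
1/(V + (Q + 3819)) = 1/(638 + (0 + 3819)) = 1/(638 + 3819) = 1/4457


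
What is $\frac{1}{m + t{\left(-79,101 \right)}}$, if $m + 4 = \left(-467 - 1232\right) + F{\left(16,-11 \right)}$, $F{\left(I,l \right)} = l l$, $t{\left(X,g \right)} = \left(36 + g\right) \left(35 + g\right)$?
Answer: $\frac{1}{17050} \approx 5.8651 \cdot 10^{-5}$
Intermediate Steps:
$t{\left(X,g \right)} = \left(35 + g\right) \left(36 + g\right)$
$F{\left(I,l \right)} = l^{2}$
$m = -1582$ ($m = -4 + \left(\left(-467 - 1232\right) + \left(-11\right)^{2}\right) = -4 + \left(-1699 + 121\right) = -4 - 1578 = -1582$)
$\frac{1}{m + t{\left(-79,101 \right)}} = \frac{1}{-1582 + \left(1260 + 101^{2} + 71 \cdot 101\right)} = \frac{1}{-1582 + \left(1260 + 10201 + 7171\right)} = \frac{1}{-1582 + 18632} = \frac{1}{17050}$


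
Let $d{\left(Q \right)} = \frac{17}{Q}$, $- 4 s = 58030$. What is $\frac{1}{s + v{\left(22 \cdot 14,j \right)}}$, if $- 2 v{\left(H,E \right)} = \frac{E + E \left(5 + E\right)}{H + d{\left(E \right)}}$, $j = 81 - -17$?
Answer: $- \frac{60402}{877280831} \approx -6.8851 \cdot 10^{-5}$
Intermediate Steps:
$s = - \frac{29015}{2}$ ($s = \left(- \frac{1}{4}\right) 58030 = - \frac{29015}{2} \approx -14508.0$)
$j = 98$ ($j = 81 + 17 = 98$)
$v{\left(H,E \right)} = - \frac{E + E \left(5 + E\right)}{2 \left(H + \frac{17}{E}\right)}$ ($v{\left(H,E \right)} = - \frac{\left(E + E \left(5 + E\right)\right) \frac{1}{H + \frac{17}{E}}}{2} = - \frac{\frac{1}{H + \frac{17}{E}} \left(E + E \left(5 + E\right)\right)}{2} = - \frac{E + E \left(5 + E\right)}{2 \left(H + \frac{17}{E}\right)}$)
$\frac{1}{s + v{\left(22 \cdot 14,j \right)}} = \frac{1}{- \frac{29015}{2} + \frac{98^{2} \left(-6 - 98\right)}{2 \left(17 + 98 \cdot 22 \cdot 14\right)}} = \frac{1}{- \frac{29015}{2} + \frac{1}{2} \cdot 9604 \frac{1}{17 + 98 \cdot 308} \left(-6 - 98\right)} = \frac{1}{- \frac{29015}{2} + \frac{1}{2} \cdot 9604 \frac{1}{17 + 30184} \left(-104\right)} = \frac{1}{- \frac{29015}{2} + \frac{1}{2} \cdot 9604 \cdot \frac{1}{30201} \left(-104\right)} = \frac{1}{- \frac{29015}{2} - \frac{499408}{30201}} = \frac{1}{- \frac{877280831}{60402}} = - \frac{60402}{877280831}$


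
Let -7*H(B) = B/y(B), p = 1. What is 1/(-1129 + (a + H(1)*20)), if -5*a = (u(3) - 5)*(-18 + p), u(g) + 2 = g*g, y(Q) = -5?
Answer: -35/39257 ≈ -0.00089156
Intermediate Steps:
u(g) = -2 + g**2 (u(g) = -2 + g*g = -2 + g**2)
a = 34/5 (a = -((-2 + 3**2) - 5)*(-18 + 1)/5 = -((-2 + 9) - 5)*(-17)/5 = -(7 - 5)*(-17)/5 = -2*(-17)/5 = -1/5*(-34) = 34/5 ≈ 6.8000)
H(B) = B/35 (H(B) = -B/(7*(-5)) = -B*(-1)/(7*5) = -(-1)*B/35 = B/35)
1/(-1129 + (a + H(1)*20)) = 1/(-1129 + (34/5 + ((1/35)*1)*20)) = 1/(-1129 + (34/5 + (1/35)*20)) = 1/(-1129 + (34/5 + 4/7)) = 1/(-1129 + 258/35) = 1/(-39257/35) = -35/39257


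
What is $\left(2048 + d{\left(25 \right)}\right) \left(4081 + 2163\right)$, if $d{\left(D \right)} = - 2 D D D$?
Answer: $-182337288$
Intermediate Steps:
$d{\left(D \right)} = - 2 D^{3}$ ($d{\left(D \right)} = - 2 D D^{2} = - 2 D^{3}$)
$\left(2048 + d{\left(25 \right)}\right) \left(4081 + 2163\right) = \left(2048 - 2 \cdot 25^{3}\right) \left(4081 + 2163\right) = \left(2048 - 31250\right) 6244 = \left(-29202\right) 6244 = -182337288$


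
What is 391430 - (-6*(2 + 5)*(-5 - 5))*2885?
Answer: -820270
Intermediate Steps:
391430 - (-6*(2 + 5)*(-5 - 5))*2885 = 391430 - (-42*(-10))*2885 = 391430 - (-6*(-70))*2885 = 391430 - 420*2885 = 391430 - 1*1211700 = 391430 - 1211700 = -820270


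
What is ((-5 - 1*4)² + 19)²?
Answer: 10000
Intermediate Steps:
((-5 - 1*4)² + 19)² = ((-5 - 4)² + 19)² = ((-9)² + 19)² = (81 + 19)² = 100² = 10000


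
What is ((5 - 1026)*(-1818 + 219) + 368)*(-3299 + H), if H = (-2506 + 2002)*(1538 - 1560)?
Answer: 12719024183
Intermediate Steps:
H = 11088 (H = -504*(-22) = 11088)
((5 - 1026)*(-1818 + 219) + 368)*(-3299 + H) = ((5 - 1026)*(-1818 + 219) + 368)*(-3299 + 11088) = (-1021*(-1599) + 368)*7789 = (1632579 + 368)*7789 = 1632947*7789 = 12719024183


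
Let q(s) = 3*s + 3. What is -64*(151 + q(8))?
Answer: -11392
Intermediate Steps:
q(s) = 3 + 3*s
-64*(151 + q(8)) = -64*(151 + (3 + 3*8)) = -64*(151 + (3 + 24)) = -64*(151 + 27) = -64*178 = -11392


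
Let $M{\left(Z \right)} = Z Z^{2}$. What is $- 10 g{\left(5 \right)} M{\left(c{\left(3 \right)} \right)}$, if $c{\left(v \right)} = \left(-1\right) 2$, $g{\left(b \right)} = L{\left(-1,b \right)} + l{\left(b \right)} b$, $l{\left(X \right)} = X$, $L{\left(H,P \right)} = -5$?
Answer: $1600$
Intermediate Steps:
$g{\left(b \right)} = -5 + b^{2}$ ($g{\left(b \right)} = -5 + b b = -5 + b^{2}$)
$c{\left(v \right)} = -2$
$M{\left(Z \right)} = Z^{3}$
$- 10 g{\left(5 \right)} M{\left(c{\left(3 \right)} \right)} = - 10 \left(-5 + 5^{2}\right) \left(-2\right)^{3} = - 10 \left(-5 + 25\right) \left(-8\right) = \left(-10\right) 20 \left(-8\right) = \left(-200\right) \left(-8\right) = 1600$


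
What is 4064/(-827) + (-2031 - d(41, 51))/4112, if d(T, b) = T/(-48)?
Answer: -882724733/163229952 ≈ -5.4079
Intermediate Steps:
d(T, b) = -T/48 (d(T, b) = T*(-1/48) = -T/48)
4064/(-827) + (-2031 - d(41, 51))/4112 = 4064/(-827) + (-2031 - (-1)*41/48)/4112 = 4064*(-1/827) + (-2031 - 1*(-41/48))*(1/4112) = -4064/827 + (-2031 + 41/48)*(1/4112) = -4064/827 - 97447/48*1/4112 = -4064/827 - 97447/197376 = -882724733/163229952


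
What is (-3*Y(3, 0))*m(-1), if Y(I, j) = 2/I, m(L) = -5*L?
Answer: -10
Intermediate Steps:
(-3*Y(3, 0))*m(-1) = (-6/3)*(-5*(-1)) = -6/3*5 = -3*⅔*5 = -2*5 = -10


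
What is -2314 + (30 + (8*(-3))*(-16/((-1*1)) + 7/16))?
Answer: -5357/2 ≈ -2678.5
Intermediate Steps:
-2314 + (30 + (8*(-3))*(-16/((-1*1)) + 7/16)) = -2314 + (30 - 24*(-16/(-1) + 7*(1/16))) = -2314 + (30 - 24*(-16*(-1) + 7/16)) = -2314 + (30 - 24*(16 + 7/16)) = -2314 + (30 - 24*263/16) = -2314 + (30 - 789/2) = -2314 - 729/2 = -5357/2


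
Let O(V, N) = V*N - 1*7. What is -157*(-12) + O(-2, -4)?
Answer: 1885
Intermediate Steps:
O(V, N) = -7 + N*V (O(V, N) = N*V - 7 = -7 + N*V)
-157*(-12) + O(-2, -4) = -157*(-12) + (-7 - 4*(-2)) = 1884 + (-7 + 8) = 1884 + 1 = 1885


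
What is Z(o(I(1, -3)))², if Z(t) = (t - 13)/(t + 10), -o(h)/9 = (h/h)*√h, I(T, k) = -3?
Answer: 2*(-117*√3 - 37*I)/(-143*I + 180*√3) ≈ -0.9841 - 0.68873*I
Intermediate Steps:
o(h) = -9*√h (o(h) = -9*h/h*√h = -9*√h)
Z(t) = (-13 + t)/(10 + t)
Z(o(I(1, -3)))² = ((-13 - 9*I*√3)/(10 - 9*I*√3))² = (-13 - 9*I*√3)²/(10 - 9*I*√3)²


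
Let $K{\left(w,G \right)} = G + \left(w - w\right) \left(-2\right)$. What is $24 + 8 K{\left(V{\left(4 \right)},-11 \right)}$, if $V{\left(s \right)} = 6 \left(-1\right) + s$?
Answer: $-64$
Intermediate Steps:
$V{\left(s \right)} = -6 + s$
$K{\left(w,G \right)} = G$ ($K{\left(w,G \right)} = G + 0 \left(-2\right) = G + 0 = G$)
$24 + 8 K{\left(V{\left(4 \right)},-11 \right)} = 24 + 8 \left(-11\right) = 24 - 88 = -64$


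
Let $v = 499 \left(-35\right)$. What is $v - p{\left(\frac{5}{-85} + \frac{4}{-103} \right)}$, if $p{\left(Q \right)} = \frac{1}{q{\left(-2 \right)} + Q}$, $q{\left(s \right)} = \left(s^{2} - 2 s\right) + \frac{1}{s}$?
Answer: $- \frac{452748697}{25923} \approx -17465.0$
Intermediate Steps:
$v = -17465$
$q{\left(s \right)} = \frac{1}{s} + s^{2} - 2 s$
$p{\left(Q \right)} = \frac{1}{\frac{15}{2} + Q}$ ($p{\left(Q \right)} = \frac{1}{\frac{1 + \left(-2\right)^{2} \left(-2 - 2\right)}{-2} + Q} = \frac{1}{- \frac{1 + 4 \left(-4\right)}{2} + Q} = \frac{1}{- \frac{1 - 16}{2} + Q} = \frac{1}{\left(- \frac{1}{2}\right) \left(-15\right) + Q} = \frac{1}{\frac{15}{2} + Q}$)
$v - p{\left(\frac{5}{-85} + \frac{4}{-103} \right)} = -17465 - \frac{2}{15 + 2 \left(\frac{5}{-85} + \frac{4}{-103}\right)} = -17465 - \frac{2}{15 + 2 \left(5 \left(- \frac{1}{85}\right) + 4 \left(- \frac{1}{103}\right)\right)} = -17465 - \frac{2}{15 + 2 \left(- \frac{1}{17} - \frac{4}{103}\right)} = -17465 - \frac{2}{15 + 2 \left(- \frac{171}{1751}\right)} = -17465 - \frac{2}{15 - \frac{342}{1751}} = -17465 - \frac{2}{\frac{25923}{1751}} = -17465 - 2 \cdot \frac{1751}{25923} = -17465 - \frac{3502}{25923} = - \frac{452748697}{25923}$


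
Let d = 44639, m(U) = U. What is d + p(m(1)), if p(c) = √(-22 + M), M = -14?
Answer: 44639 + 6*I ≈ 44639.0 + 6.0*I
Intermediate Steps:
p(c) = 6*I (p(c) = √(-22 - 14) = √(-36) = 6*I)
d + p(m(1)) = 44639 + 6*I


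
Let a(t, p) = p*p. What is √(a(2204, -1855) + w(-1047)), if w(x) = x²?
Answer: √4537234 ≈ 2130.1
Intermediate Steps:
a(t, p) = p²
√(a(2204, -1855) + w(-1047)) = √((-1855)² + (-1047)²) = √(3441025 + 1096209) = √4537234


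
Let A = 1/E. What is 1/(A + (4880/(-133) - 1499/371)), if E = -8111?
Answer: -57174439/2328845480 ≈ -0.024551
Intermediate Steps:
A = -1/8111 (A = 1/(-8111) = -1/8111 ≈ -0.00012329)
1/(A + (4880/(-133) - 1499/371)) = 1/(-1/8111 + (4880/(-133) - 1499/371)) = 1/(-1/8111 + (4880*(-1/133) - 1499*1/371)) = 1/(-1/8111 + (-4880/133 - 1499/371)) = 1/(-1/8111 - 287121/7049) = 1/(-2328845480/57174439) = -57174439/2328845480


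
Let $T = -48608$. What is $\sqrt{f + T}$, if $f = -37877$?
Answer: $7 i \sqrt{1765} \approx 294.08 i$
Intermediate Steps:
$\sqrt{f + T} = \sqrt{-37877 - 48608} = \sqrt{-86485} = 7 i \sqrt{1765}$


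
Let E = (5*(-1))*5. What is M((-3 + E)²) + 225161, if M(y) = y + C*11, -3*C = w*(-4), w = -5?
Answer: 677615/3 ≈ 2.2587e+5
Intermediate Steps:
E = -25 (E = -5*5 = -25)
C = -20/3 (C = -(-5)*(-4)/3 = -⅓*20 = -20/3 ≈ -6.6667)
M(y) = -220/3 + y (M(y) = y - 20/3*11 = y - 220/3 = -220/3 + y)
M((-3 + E)²) + 225161 = (-220/3 + (-3 - 25)²) + 225161 = (-220/3 + (-28)²) + 225161 = (-220/3 + 784) + 225161 = 2132/3 + 225161 = 677615/3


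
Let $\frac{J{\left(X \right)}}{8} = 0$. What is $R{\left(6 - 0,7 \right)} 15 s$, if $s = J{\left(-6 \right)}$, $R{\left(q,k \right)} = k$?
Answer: $0$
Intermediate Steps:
$J{\left(X \right)} = 0$ ($J{\left(X \right)} = 8 \cdot 0 = 0$)
$s = 0$
$R{\left(6 - 0,7 \right)} 15 s = 7 \cdot 15 \cdot 0 = 105 \cdot 0 = 0$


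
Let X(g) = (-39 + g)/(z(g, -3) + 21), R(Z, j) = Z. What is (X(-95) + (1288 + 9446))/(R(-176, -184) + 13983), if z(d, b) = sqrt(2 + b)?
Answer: 2370807/3051347 + 67*I/3051347 ≈ 0.77697 + 2.1958e-5*I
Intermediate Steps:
X(g) = (-39 + g)*(21 - I)/442 (X(g) = (-39 + g)/(sqrt(2 - 3) + 21) = (-39 + g)/(sqrt(-1) + 21) = (-39 + g)/(I + 21) = (-39 + g)/(21 + I) = (-39 + g)*((21 - I)/442) = (-39 + g)*(21 - I)/442)
(X(-95) + (1288 + 9446))/(R(-176, -184) + 13983) = ((-39 - 95)*(21 - I)/442 + (1288 + 9446))/(-176 + 13983) = ((1/442)*(-134)*(21 - I) + 10734)/13807 = ((-1407/221 + 67*I/221) + 10734)*(1/13807) = (2370807/221 + 67*I/221)*(1/13807) = 2370807/3051347 + 67*I/3051347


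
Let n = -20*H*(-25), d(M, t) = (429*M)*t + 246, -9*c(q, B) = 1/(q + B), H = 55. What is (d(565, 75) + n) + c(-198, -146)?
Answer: 56367698617/3096 ≈ 1.8207e+7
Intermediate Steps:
c(q, B) = -1/(9*(B + q)) (c(q, B) = -1/(9*(q + B)) = -1/(9*(B + q)))
d(M, t) = 246 + 429*M*t (d(M, t) = 429*M*t + 246 = 246 + 429*M*t)
n = 27500 (n = -20*55*(-25) = -1100*(-25) = 27500)
(d(565, 75) + n) + c(-198, -146) = ((246 + 429*565*75) + 27500) - 1/(9*(-146) + 9*(-198)) = ((246 + 18178875) + 27500) - 1/(-1314 - 1782) = (18179121 + 27500) - 1/(-3096) = 18206621 - 1*(-1/3096) = 18206621 + 1/3096 = 56367698617/3096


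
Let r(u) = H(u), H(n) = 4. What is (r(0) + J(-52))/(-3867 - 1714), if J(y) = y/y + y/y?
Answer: -6/5581 ≈ -0.0010751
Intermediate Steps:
r(u) = 4
J(y) = 2 (J(y) = 1 + 1 = 2)
(r(0) + J(-52))/(-3867 - 1714) = (4 + 2)/(-3867 - 1714) = 6/(-5581) = 6*(-1/5581) = -6/5581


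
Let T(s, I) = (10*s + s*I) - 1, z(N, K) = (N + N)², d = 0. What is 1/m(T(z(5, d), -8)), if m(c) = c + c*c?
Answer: 1/39800 ≈ 2.5126e-5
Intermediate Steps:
z(N, K) = 4*N² (z(N, K) = (2*N)² = 4*N²)
T(s, I) = -1 + 10*s + I*s (T(s, I) = (10*s + I*s) - 1 = -1 + 10*s + I*s)
m(c) = c + c²
1/m(T(z(5, d), -8)) = 1/((-1 + 10*(4*5²) - 32*5²)*(1 + (-1 + 10*(4*5²) - 32*5²))) = 1/((-1 + 10*(4*25) - 32*25)*(1 + (-1 + 10*(4*25) - 32*25))) = 1/((-1 + 10*100 - 8*100)*(1 + (-1 + 10*100 - 8*100))) = 1/((-1 + 1000 - 800)*(1 + (-1 + 1000 - 800))) = 1/(199*(1 + 199)) = 1/(199*200) = 1/39800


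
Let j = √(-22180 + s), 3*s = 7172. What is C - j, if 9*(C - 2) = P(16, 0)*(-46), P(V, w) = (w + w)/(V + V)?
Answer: 2 - 2*I*√44526/3 ≈ 2.0 - 140.67*I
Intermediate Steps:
P(V, w) = w/V (P(V, w) = (2*w)/((2*V)) = (2*w)*(1/(2*V)) = w/V)
s = 7172/3 (s = (⅓)*7172 = 7172/3 ≈ 2390.7)
C = 2 (C = 2 + ((0/16)*(-46))/9 = 2 + ((0*(1/16))*(-46))/9 = 2 + (0*(-46))/9 = 2 + (⅑)*0 = 2 + 0 = 2)
j = 2*I*√44526/3 (j = √(-22180 + 7172/3) = √(-59368/3) = 2*I*√44526/3 ≈ 140.67*I)
C - j = 2 - 2*I*√44526/3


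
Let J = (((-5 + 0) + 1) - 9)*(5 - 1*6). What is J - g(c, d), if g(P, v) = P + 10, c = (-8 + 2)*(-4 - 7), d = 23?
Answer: -63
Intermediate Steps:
c = 66 (c = -6*(-11) = 66)
g(P, v) = 10 + P
J = 13 (J = ((-5 + 1) - 9)*(5 - 6) = (-4 - 9)*(-1) = -13*(-1) = 13)
J - g(c, d) = 13 - (10 + 66) = 13 - 1*76 = 13 - 76 = -63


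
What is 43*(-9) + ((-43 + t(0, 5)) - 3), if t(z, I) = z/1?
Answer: -433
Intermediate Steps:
t(z, I) = z (t(z, I) = z*1 = z)
43*(-9) + ((-43 + t(0, 5)) - 3) = 43*(-9) + ((-43 + 0) - 3) = -387 + (-43 - 3) = -387 - 46 = -433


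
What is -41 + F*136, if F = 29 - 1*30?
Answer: -177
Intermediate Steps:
F = -1 (F = 29 - 30 = -1)
-41 + F*136 = -41 - 1*136 = -41 - 136 = -177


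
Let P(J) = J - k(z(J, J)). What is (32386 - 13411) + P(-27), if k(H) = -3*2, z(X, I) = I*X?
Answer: 18954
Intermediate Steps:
k(H) = -6
P(J) = 6 + J (P(J) = J - 1*(-6) = J + 6 = 6 + J)
(32386 - 13411) + P(-27) = (32386 - 13411) + (6 - 27) = 18975 - 21 = 18954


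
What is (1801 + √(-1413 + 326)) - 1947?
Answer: -146 + I*√1087 ≈ -146.0 + 32.97*I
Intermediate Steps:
(1801 + √(-1413 + 326)) - 1947 = (1801 + √(-1087)) - 1947 = (1801 + I*√1087) - 1947 = -146 + I*√1087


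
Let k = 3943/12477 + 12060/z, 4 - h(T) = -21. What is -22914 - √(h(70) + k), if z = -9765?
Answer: -22914 - 4*√11033017949730/2707509 ≈ -22919.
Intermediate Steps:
h(T) = 25 (h(T) = 4 - 1*(-21) = 4 + 21 = 25)
k = -2488205/2707509 (k = 3943/12477 + 12060/(-9765) = 3943*(1/12477) + 12060*(-1/9765) = 3943/12477 - 268/217 = -2488205/2707509 ≈ -0.91900)
-22914 - √(h(70) + k) = -22914 - √(25 - 2488205/2707509) = -22914 - √(65199520/2707509) = -22914 - 4*√11033017949730/2707509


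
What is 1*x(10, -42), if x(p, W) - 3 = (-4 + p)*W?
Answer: -249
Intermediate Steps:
x(p, W) = 3 + W*(-4 + p) (x(p, W) = 3 + (-4 + p)*W = 3 + W*(-4 + p))
1*x(10, -42) = 1*(3 - 4*(-42) - 42*10) = 1*(3 + 168 - 420) = 1*(-249) = -249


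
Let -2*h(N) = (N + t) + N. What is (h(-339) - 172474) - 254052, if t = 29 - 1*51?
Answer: -426176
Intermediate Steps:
t = -22 (t = 29 - 51 = -22)
h(N) = 11 - N (h(N) = -((N - 22) + N)/2 = -((-22 + N) + N)/2 = -(-22 + 2*N)/2 = 11 - N)
(h(-339) - 172474) - 254052 = ((11 - 1*(-339)) - 172474) - 254052 = ((11 + 339) - 172474) - 254052 = (350 - 172474) - 254052 = -172124 - 254052 = -426176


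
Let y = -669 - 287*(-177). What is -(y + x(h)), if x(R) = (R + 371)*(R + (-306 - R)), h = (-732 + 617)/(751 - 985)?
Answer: 826103/13 ≈ 63546.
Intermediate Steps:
h = 115/234 (h = -115/(-234) = -115*(-1/234) = 115/234 ≈ 0.49145)
x(R) = -113526 - 306*R (x(R) = (371 + R)*(-306) = -113526 - 306*R)
y = 50130 (y = -669 + 50799 = 50130)
-(y + x(h)) = -(50130 + (-113526 - 306*115/234)) = -(50130 + (-113526 - 1955/13)) = -(50130 - 1477793/13) = -1*(-826103/13) = 826103/13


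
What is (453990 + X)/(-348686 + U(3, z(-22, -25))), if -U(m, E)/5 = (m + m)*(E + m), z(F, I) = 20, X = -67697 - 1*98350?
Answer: -287943/349376 ≈ -0.82416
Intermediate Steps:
X = -166047 (X = -67697 - 98350 = -166047)
U(m, E) = -10*m*(E + m) (U(m, E) = -5*(m + m)*(E + m) = -5*2*m*(E + m) = -10*m*(E + m))
(453990 + X)/(-348686 + U(3, z(-22, -25))) = (453990 - 166047)/(-348686 - 10*3*(20 + 3)) = 287943/(-348686 - 10*3*23) = 287943/(-348686 - 690) = 287943/(-349376) = 287943*(-1/349376) = -287943/349376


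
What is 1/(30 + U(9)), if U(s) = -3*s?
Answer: ⅓ ≈ 0.33333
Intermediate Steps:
1/(30 + U(9)) = 1/(30 - 3*9) = 1/(30 - 27) = 1/3 = ⅓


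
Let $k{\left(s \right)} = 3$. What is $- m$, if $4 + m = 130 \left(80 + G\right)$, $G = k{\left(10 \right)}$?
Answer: $-10786$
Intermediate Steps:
$G = 3$
$m = 10786$ ($m = -4 + 130 \left(80 + 3\right) = -4 + 130 \cdot 83 = -4 + 10790 = 10786$)
$- m = \left(-1\right) 10786 = -10786$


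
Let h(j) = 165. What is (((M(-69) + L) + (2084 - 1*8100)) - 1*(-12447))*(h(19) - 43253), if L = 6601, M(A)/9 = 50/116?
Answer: -16289009064/29 ≈ -5.6169e+8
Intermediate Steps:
M(A) = 225/58 (M(A) = 9*(50/116) = 9*(50*(1/116)) = 9*(25/58) = 225/58)
(((M(-69) + L) + (2084 - 1*8100)) - 1*(-12447))*(h(19) - 43253) = (((225/58 + 6601) + (2084 - 1*8100)) - 1*(-12447))*(165 - 43253) = ((383083/58 + (2084 - 8100)) + 12447)*(-43088) = ((383083/58 - 6016) + 12447)*(-43088) = (34155/58 + 12447)*(-43088) = (756081/58)*(-43088) = -16289009064/29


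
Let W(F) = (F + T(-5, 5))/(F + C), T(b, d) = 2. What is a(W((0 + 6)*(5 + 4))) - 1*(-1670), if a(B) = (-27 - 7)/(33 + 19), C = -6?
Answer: 43403/26 ≈ 1669.3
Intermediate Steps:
W(F) = (2 + F)/(-6 + F) (W(F) = (F + 2)/(F - 6) = (2 + F)/(-6 + F))
a(B) = -17/26 (a(B) = -34/52 = -34*1/52 = -17/26)
a(W((0 + 6)*(5 + 4))) - 1*(-1670) = -17/26 - 1*(-1670) = -17/26 + 1670 = 43403/26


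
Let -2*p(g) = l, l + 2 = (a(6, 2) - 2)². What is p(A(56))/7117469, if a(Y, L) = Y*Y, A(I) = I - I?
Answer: -577/7117469 ≈ -8.1068e-5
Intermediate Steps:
A(I) = 0
a(Y, L) = Y²
l = 1154 (l = -2 + (6² - 2)² = -2 + (36 - 2)² = -2 + 34² = -2 + 1156 = 1154)
p(g) = -577 (p(g) = -½*1154 = -577)
p(A(56))/7117469 = -577/7117469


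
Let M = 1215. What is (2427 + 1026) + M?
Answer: 4668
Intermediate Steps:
(2427 + 1026) + M = (2427 + 1026) + 1215 = 3453 + 1215 = 4668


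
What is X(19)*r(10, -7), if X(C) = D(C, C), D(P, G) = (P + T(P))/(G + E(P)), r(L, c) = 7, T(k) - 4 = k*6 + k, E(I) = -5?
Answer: 78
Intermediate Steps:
T(k) = 4 + 7*k (T(k) = 4 + (k*6 + k) = 4 + (6*k + k) = 4 + 7*k)
D(P, G) = (4 + 8*P)/(-5 + G) (D(P, G) = (P + (4 + 7*P))/(G - 5) = (4 + 8*P)/(-5 + G))
X(C) = 4*(1 + 2*C)/(-5 + C)
X(19)*r(10, -7) = (4*(1 + 2*19)/(-5 + 19))*7 = (4*(1 + 38)/14)*7 = (4*(1/14)*39)*7 = (78/7)*7 = 78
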